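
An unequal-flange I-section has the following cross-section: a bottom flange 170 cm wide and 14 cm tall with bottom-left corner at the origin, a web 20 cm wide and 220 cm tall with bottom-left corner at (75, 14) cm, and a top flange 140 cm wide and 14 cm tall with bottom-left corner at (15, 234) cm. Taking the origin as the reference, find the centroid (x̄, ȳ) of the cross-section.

x̄ = 85.00 cm, ȳ = 118.38 cm

bottom flange: A = 170 × 14 = 2380.00, centroid at (85.00, 7.00).
web: A = 20 × 220 = 4400.00, centroid at (85.00, 124.00).
top flange: A = 140 × 14 = 1960.00, centroid at (85.00, 241.00).
ΣA = 8740.00 cm², ΣAx̄ = 742900.00 cm³, ΣAȳ = 1034620.00 cm³.
x̄ = 742900.00/8740.00 = 85.00 cm; ȳ = 1034620.00/8740.00 = 118.38 cm.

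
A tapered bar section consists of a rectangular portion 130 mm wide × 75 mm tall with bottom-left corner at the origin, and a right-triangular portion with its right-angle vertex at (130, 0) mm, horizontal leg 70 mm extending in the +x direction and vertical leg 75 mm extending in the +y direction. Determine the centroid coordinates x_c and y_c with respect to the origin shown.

x_c = 83.74 mm, y_c = 34.85 mm

Part | A | x̄ᵢ | ȳᵢ | A·x̄ᵢ | A·ȳᵢ
rectangular portion | 9750.00 | 65.00 | 37.50 | 633750.00 | 365625.00
triangular portion | 2625.00 | 153.33 | 25.00 | 402500.00 | 65625.00
Σ | 12375.00 |  |  | 1036250.00 | 431250.00
x_c = 1036250.00 / 12375.00 = 83.74 mm
y_c = 431250.00 / 12375.00 = 34.85 mm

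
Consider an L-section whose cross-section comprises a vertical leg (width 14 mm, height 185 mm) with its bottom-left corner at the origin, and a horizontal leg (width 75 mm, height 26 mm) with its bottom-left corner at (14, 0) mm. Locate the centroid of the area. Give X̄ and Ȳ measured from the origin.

X̄ = 26.11 mm, Ȳ = 58.35 mm

vertical leg: A = 14 × 185 = 2590.00, centroid at (7.00, 92.50).
horizontal leg: A = 75 × 26 = 1950.00, centroid at (51.50, 13.00).
ΣA = 4540.00 mm², ΣAX̄ = 118555.00 mm³, ΣAȲ = 264925.00 mm³.
X̄ = 118555.00/4540.00 = 26.11 mm; Ȳ = 264925.00/4540.00 = 58.35 mm.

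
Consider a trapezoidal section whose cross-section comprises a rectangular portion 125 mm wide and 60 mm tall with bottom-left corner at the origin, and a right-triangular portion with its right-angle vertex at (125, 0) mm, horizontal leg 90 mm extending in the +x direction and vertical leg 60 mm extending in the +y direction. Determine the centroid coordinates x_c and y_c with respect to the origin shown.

Part | A | x̄ᵢ | ȳᵢ | A·x̄ᵢ | A·ȳᵢ
rectangular portion | 7500.00 | 62.50 | 30.00 | 468750.00 | 225000.00
triangular portion | 2700.00 | 155.00 | 20.00 | 418500.00 | 54000.00
Σ | 10200.00 |  |  | 887250.00 | 279000.00
x_c = 887250.00 / 10200.00 = 86.99 mm
y_c = 279000.00 / 10200.00 = 27.35 mm

x_c = 86.99 mm, y_c = 27.35 mm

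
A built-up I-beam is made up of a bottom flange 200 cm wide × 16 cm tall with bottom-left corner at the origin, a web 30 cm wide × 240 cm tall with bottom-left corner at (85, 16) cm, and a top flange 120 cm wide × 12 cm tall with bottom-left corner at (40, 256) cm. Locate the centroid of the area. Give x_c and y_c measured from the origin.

bottom flange: A = 200 × 16 = 3200.00, centroid at (100.00, 8.00).
web: A = 30 × 240 = 7200.00, centroid at (100.00, 136.00).
top flange: A = 120 × 12 = 1440.00, centroid at (100.00, 262.00).
ΣA = 11840.00 cm², ΣAx_c = 1184000.00 cm³, ΣAy_c = 1382080.00 cm³.
x_c = 1184000.00/11840.00 = 100.00 cm; y_c = 1382080.00/11840.00 = 116.73 cm.

x_c = 100.00 cm, y_c = 116.73 cm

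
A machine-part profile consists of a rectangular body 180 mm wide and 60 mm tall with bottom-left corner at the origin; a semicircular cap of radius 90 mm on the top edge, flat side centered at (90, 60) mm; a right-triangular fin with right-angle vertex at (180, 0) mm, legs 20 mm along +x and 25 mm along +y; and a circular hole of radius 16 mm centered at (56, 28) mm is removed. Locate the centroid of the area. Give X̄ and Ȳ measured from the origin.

Part | A | x̄ᵢ | ȳᵢ | A·x̄ᵢ | A·ȳᵢ
rectangular body | 10800.00 | 90.00 | 30.00 | 972000.00 | 324000.00
semicircular top | 12723.45 | 90.00 | 98.20 | 1145110.52 | 1249407.01
triangular fin | 250.00 | 186.67 | 8.33 | 46666.67 | 2083.33
hole | -804.25 | 56.00 | 28.00 | -45037.87 | -22518.94
Σ | 22969.20 |  |  | 2118739.32 | 1552971.41
X̄ = 2118739.32 / 22969.20 = 92.24 mm
Ȳ = 1552971.41 / 22969.20 = 67.61 mm

X̄ = 92.24 mm, Ȳ = 67.61 mm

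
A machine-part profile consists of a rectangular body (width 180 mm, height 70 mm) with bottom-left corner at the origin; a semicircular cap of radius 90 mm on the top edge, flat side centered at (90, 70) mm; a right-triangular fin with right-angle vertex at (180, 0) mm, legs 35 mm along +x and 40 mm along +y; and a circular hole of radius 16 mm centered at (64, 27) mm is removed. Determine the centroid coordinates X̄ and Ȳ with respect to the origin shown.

Part | A | x̄ᵢ | ȳᵢ | A·x̄ᵢ | A·ȳᵢ
rectangular body | 12600.00 | 90.00 | 35.00 | 1134000.00 | 441000.00
semicircular top | 12723.45 | 90.00 | 108.20 | 1145110.52 | 1376641.52
triangular fin | 700.00 | 191.67 | 13.33 | 134166.67 | 9333.33
hole | -804.25 | 64.00 | 27.00 | -51471.85 | -21714.69
Σ | 25219.20 |  |  | 2361805.33 | 1805260.16
X̄ = 2361805.33 / 25219.20 = 93.65 mm
Ȳ = 1805260.16 / 25219.20 = 71.58 mm

X̄ = 93.65 mm, Ȳ = 71.58 mm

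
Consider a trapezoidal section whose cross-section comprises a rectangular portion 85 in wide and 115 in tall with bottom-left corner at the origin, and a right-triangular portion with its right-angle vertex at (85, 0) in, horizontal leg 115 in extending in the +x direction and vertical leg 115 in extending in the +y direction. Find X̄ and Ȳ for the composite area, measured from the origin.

rectangular portion: A = 85 × 115 = 9775.00, centroid at (42.50, 57.50).
triangular portion: A = ½·115·115 = 6612.50, centroid at (123.33, 38.33).
ΣA = 16387.50 in²
ΣAX̄ = (9775.00)(42.50) + (6612.50)(123.33) = 1230979.17 in³
ΣAȲ = (9775.00)(57.50) + (6612.50)(38.33) = 815541.67 in³
X̄ = 1230979.17 / 16387.50 = 75.12 in
Ȳ = 815541.67 / 16387.50 = 49.77 in

X̄ = 75.12 in, Ȳ = 49.77 in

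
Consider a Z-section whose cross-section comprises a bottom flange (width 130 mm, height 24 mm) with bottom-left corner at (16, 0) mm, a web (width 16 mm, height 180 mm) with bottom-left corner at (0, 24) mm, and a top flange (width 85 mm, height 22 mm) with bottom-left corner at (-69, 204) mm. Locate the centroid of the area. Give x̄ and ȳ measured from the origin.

Part | A | x̄ᵢ | ȳᵢ | A·x̄ᵢ | A·ȳᵢ
bottom flange | 3120.00 | 81.00 | 12.00 | 252720.00 | 37440.00
web | 2880.00 | 8.00 | 114.00 | 23040.00 | 328320.00
top flange | 1870.00 | -26.50 | 215.00 | -49555.00 | 402050.00
Σ | 7870.00 |  |  | 226205.00 | 767810.00
x̄ = 226205.00 / 7870.00 = 28.74 mm
ȳ = 767810.00 / 7870.00 = 97.56 mm

x̄ = 28.74 mm, ȳ = 97.56 mm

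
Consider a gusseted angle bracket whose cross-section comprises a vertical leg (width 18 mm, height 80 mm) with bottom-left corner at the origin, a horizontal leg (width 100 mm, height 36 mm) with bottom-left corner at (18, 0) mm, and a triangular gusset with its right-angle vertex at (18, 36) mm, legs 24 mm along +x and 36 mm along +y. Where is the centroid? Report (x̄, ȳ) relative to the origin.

x̄ = 49.16 mm, ȳ = 26.16 mm

vertical leg: A = 18 × 80 = 1440.00, centroid at (9.00, 40.00).
horizontal leg: A = 100 × 36 = 3600.00, centroid at (68.00, 18.00).
gusset: A = ½·24·36 = 432.00, centroid at (26.00, 48.00).
ΣA = 5472.00 mm², ΣAx̄ = 268992.00 mm³, ΣAȳ = 143136.00 mm³.
x̄ = 268992.00/5472.00 = 49.16 mm; ȳ = 143136.00/5472.00 = 26.16 mm.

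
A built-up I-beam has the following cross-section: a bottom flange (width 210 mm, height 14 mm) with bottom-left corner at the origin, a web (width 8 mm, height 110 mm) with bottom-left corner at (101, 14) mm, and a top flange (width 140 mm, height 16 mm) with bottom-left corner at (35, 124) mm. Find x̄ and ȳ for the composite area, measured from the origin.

x̄ = 105.00 mm, ȳ = 62.21 mm

bottom flange: A = 210 × 14 = 2940.00, centroid at (105.00, 7.00).
web: A = 8 × 110 = 880.00, centroid at (105.00, 69.00).
top flange: A = 140 × 16 = 2240.00, centroid at (105.00, 132.00).
ΣA = 6060.00 mm², ΣAx̄ = 636300.00 mm³, ΣAȳ = 376980.00 mm³.
x̄ = 636300.00/6060.00 = 105.00 mm; ȳ = 376980.00/6060.00 = 62.21 mm.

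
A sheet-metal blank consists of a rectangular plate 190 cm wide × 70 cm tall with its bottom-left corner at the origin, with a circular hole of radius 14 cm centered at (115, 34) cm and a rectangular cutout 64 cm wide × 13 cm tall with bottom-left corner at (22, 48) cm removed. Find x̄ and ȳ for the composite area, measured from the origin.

x̄ = 96.84 cm, ȳ = 33.68 cm

plate: A = 190 × 70 = 13300.00, centroid at (95.00, 35.00).
hole 1: A = −π·14² = -615.75, centroid at (115.00, 34.00).
hole 2: A = −(64 × 13) = -832.00, centroid at (54.00, 54.50).
ΣA = 11852.25 cm², ΣAx̄ = 1147760.50 cm³, ΣAȳ = 399220.43 cm³.
x̄ = 1147760.50/11852.25 = 96.84 cm; ȳ = 399220.43/11852.25 = 33.68 cm.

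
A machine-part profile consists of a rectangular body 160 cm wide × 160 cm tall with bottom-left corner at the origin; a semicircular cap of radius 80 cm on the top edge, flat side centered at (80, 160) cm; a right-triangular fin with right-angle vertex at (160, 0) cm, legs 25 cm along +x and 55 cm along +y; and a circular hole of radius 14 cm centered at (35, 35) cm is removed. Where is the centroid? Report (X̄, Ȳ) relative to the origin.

X̄ = 82.48 cm, Ȳ = 111.66 cm

Part | A | x̄ᵢ | ȳᵢ | A·x̄ᵢ | A·ȳᵢ
rectangular body | 25600.00 | 80.00 | 80.00 | 2048000.00 | 2048000.00
semicircular top | 10053.10 | 80.00 | 193.95 | 804247.72 | 1949828.77
triangular fin | 687.50 | 168.33 | 18.33 | 115729.17 | 12604.17
hole | -615.75 | 35.00 | 35.00 | -21551.33 | -21551.33
Σ | 35724.84 |  |  | 2946425.56 | 3988881.61
X̄ = 2946425.56 / 35724.84 = 82.48 cm
Ȳ = 3988881.61 / 35724.84 = 111.66 cm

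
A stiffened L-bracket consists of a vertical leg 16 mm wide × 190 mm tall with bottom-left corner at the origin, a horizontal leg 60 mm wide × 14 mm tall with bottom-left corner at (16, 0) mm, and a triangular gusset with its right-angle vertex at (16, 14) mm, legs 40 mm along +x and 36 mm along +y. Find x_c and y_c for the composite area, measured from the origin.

Part | A | x̄ᵢ | ȳᵢ | A·x̄ᵢ | A·ȳᵢ
vertical leg | 3040.00 | 8.00 | 95.00 | 24320.00 | 288800.00
horizontal leg | 840.00 | 46.00 | 7.00 | 38640.00 | 5880.00
gusset | 720.00 | 29.33 | 26.00 | 21120.00 | 18720.00
Σ | 4600.00 |  |  | 84080.00 | 313400.00
x_c = 84080.00 / 4600.00 = 18.28 mm
y_c = 313400.00 / 4600.00 = 68.13 mm

x_c = 18.28 mm, y_c = 68.13 mm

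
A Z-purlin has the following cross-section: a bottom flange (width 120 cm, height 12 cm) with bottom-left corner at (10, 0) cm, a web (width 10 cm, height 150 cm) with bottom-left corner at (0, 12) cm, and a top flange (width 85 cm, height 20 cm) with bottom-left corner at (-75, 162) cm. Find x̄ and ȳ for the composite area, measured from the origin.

bottom flange: A = 120 × 12 = 1440.00, centroid at (70.00, 6.00).
web: A = 10 × 150 = 1500.00, centroid at (5.00, 87.00).
top flange: A = 85 × 20 = 1700.00, centroid at (-32.50, 172.00).
ΣA = 4640.00 cm², ΣAx̄ = 53050.00 cm³, ΣAȳ = 431540.00 cm³.
x̄ = 53050.00/4640.00 = 11.43 cm; ȳ = 431540.00/4640.00 = 93.00 cm.

x̄ = 11.43 cm, ȳ = 93.00 cm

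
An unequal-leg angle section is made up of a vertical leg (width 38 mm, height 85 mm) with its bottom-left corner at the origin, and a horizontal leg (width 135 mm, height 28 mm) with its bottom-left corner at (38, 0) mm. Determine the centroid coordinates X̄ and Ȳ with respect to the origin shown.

vertical leg: A = 38 × 85 = 3230.00, centroid at (19.00, 42.50).
horizontal leg: A = 135 × 28 = 3780.00, centroid at (105.50, 14.00).
ΣA = 7010.00 mm², ΣAX̄ = 460160.00 mm³, ΣAȲ = 190195.00 mm³.
X̄ = 460160.00/7010.00 = 65.64 mm; Ȳ = 190195.00/7010.00 = 27.13 mm.

X̄ = 65.64 mm, Ȳ = 27.13 mm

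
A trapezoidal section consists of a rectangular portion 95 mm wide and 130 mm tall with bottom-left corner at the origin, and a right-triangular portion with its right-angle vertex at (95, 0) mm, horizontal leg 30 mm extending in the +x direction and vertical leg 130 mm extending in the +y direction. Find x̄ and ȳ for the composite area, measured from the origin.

Part | A | x̄ᵢ | ȳᵢ | A·x̄ᵢ | A·ȳᵢ
rectangular portion | 12350.00 | 47.50 | 65.00 | 586625.00 | 802750.00
triangular portion | 1950.00 | 105.00 | 43.33 | 204750.00 | 84500.00
Σ | 14300.00 |  |  | 791375.00 | 887250.00
x̄ = 791375.00 / 14300.00 = 55.34 mm
ȳ = 887250.00 / 14300.00 = 62.05 mm

x̄ = 55.34 mm, ȳ = 62.05 mm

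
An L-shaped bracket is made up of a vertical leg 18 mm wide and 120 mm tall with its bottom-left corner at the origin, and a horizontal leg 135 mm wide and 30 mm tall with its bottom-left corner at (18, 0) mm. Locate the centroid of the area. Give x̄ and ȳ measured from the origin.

x̄ = 58.89 mm, ȳ = 30.65 mm

vertical leg: A = 18 × 120 = 2160.00, centroid at (9.00, 60.00).
horizontal leg: A = 135 × 30 = 4050.00, centroid at (85.50, 15.00).
ΣA = 6210.00 mm², ΣAx̄ = 365715.00 mm³, ΣAȳ = 190350.00 mm³.
x̄ = 365715.00/6210.00 = 58.89 mm; ȳ = 190350.00/6210.00 = 30.65 mm.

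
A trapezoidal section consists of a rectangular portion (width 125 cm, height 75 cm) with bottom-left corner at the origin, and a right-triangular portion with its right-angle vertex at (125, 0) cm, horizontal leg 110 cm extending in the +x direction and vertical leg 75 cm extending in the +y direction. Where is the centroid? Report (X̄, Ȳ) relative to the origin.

X̄ = 92.80 cm, Ȳ = 33.68 cm

Part | A | x̄ᵢ | ȳᵢ | A·x̄ᵢ | A·ȳᵢ
rectangular portion | 9375.00 | 62.50 | 37.50 | 585937.50 | 351562.50
triangular portion | 4125.00 | 161.67 | 25.00 | 666875.00 | 103125.00
Σ | 13500.00 |  |  | 1252812.50 | 454687.50
X̄ = 1252812.50 / 13500.00 = 92.80 cm
Ȳ = 454687.50 / 13500.00 = 33.68 cm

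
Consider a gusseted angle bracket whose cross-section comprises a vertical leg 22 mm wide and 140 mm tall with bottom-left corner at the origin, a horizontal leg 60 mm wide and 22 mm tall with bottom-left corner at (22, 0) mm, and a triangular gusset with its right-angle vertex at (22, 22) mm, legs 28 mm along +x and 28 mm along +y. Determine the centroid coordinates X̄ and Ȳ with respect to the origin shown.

X̄ = 23.96 mm, Ȳ = 50.58 mm

vertical leg: A = 22 × 140 = 3080.00, centroid at (11.00, 70.00).
horizontal leg: A = 60 × 22 = 1320.00, centroid at (52.00, 11.00).
gusset: A = ½·28·28 = 392.00, centroid at (31.33, 31.33).
ΣA = 4792.00 mm², ΣAX̄ = 114802.67 mm³, ΣAȲ = 242402.67 mm³.
X̄ = 114802.67/4792.00 = 23.96 mm; Ȳ = 242402.67/4792.00 = 50.58 mm.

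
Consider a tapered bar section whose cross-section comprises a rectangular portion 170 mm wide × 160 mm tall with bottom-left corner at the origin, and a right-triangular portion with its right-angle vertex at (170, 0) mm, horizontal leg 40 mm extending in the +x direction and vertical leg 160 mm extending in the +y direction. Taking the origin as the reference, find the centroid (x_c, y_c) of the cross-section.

x_c = 95.35 mm, y_c = 77.19 mm

rectangular portion: A = 170 × 160 = 27200.00, centroid at (85.00, 80.00).
triangular portion: A = ½·40·160 = 3200.00, centroid at (183.33, 53.33).
ΣA = 30400.00 mm²
ΣAx_c = (27200.00)(85.00) + (3200.00)(183.33) = 2898666.67 mm³
ΣAy_c = (27200.00)(80.00) + (3200.00)(53.33) = 2346666.67 mm³
x_c = 2898666.67 / 30400.00 = 95.35 mm
y_c = 2346666.67 / 30400.00 = 77.19 mm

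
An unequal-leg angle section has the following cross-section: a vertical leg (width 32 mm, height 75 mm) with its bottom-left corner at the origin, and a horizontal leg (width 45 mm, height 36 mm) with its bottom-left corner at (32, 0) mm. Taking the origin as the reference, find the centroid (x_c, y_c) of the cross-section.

x_c = 31.51 mm, y_c = 29.64 mm

Part | A | x̄ᵢ | ȳᵢ | A·x̄ᵢ | A·ȳᵢ
vertical leg | 2400.00 | 16.00 | 37.50 | 38400.00 | 90000.00
horizontal leg | 1620.00 | 54.50 | 18.00 | 88290.00 | 29160.00
Σ | 4020.00 |  |  | 126690.00 | 119160.00
x_c = 126690.00 / 4020.00 = 31.51 mm
y_c = 119160.00 / 4020.00 = 29.64 mm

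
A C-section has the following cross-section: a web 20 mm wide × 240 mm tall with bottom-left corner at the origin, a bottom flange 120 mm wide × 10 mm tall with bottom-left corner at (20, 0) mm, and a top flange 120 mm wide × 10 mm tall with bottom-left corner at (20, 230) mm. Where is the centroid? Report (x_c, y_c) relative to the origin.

x_c = 33.33 mm, y_c = 120.00 mm

web: A = 20 × 240 = 4800.00, centroid at (10.00, 120.00).
bottom flange: A = 120 × 10 = 1200.00, centroid at (80.00, 5.00).
top flange: A = 120 × 10 = 1200.00, centroid at (80.00, 235.00).
ΣA = 7200.00 mm²
ΣAx_c = (4800.00)(10.00) + (1200.00)(80.00) + (1200.00)(80.00) = 240000.00 mm³
ΣAy_c = (4800.00)(120.00) + (1200.00)(5.00) + (1200.00)(235.00) = 864000.00 mm³
x_c = 240000.00 / 7200.00 = 33.33 mm
y_c = 864000.00 / 7200.00 = 120.00 mm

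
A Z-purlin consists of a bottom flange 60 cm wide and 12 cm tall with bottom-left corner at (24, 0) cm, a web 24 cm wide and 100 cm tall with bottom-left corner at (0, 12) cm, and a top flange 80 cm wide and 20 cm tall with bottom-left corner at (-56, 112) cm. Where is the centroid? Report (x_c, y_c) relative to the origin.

x_c = 8.92 cm, y_c = 73.80 cm

bottom flange: A = 60 × 12 = 720.00, centroid at (54.00, 6.00).
web: A = 24 × 100 = 2400.00, centroid at (12.00, 62.00).
top flange: A = 80 × 20 = 1600.00, centroid at (-16.00, 122.00).
ΣA = 4720.00 cm², ΣAx_c = 42080.00 cm³, ΣAy_c = 348320.00 cm³.
x_c = 42080.00/4720.00 = 8.92 cm; y_c = 348320.00/4720.00 = 73.80 cm.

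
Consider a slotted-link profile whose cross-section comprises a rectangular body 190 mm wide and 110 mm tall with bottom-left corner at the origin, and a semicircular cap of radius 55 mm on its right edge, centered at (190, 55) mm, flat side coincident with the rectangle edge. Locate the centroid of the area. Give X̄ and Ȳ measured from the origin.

Part | A | x̄ᵢ | ȳᵢ | A·x̄ᵢ | A·ȳᵢ
rectangular body | 20900.00 | 95.00 | 55.00 | 1985500.00 | 1149500.00
semicircular end | 4751.66 | 213.34 | 55.00 | 1013731.86 | 261341.24
Σ | 25651.66 |  |  | 2999231.86 | 1410841.24
X̄ = 2999231.86 / 25651.66 = 116.92 mm
Ȳ = 1410841.24 / 25651.66 = 55.00 mm

X̄ = 116.92 mm, Ȳ = 55.00 mm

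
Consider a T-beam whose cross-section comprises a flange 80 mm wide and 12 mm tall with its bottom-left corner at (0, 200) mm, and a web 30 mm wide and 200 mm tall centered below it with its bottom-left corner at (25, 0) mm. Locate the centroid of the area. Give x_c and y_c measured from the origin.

x_c = 40.00 mm, y_c = 114.62 mm

web: A = 30 × 200 = 6000.00, centroid at (40.00, 100.00).
flange: A = 80 × 12 = 960.00, centroid at (40.00, 206.00).
ΣA = 6960.00 mm², ΣAx_c = 278400.00 mm³, ΣAy_c = 797760.00 mm³.
x_c = 278400.00/6960.00 = 40.00 mm; y_c = 797760.00/6960.00 = 114.62 mm.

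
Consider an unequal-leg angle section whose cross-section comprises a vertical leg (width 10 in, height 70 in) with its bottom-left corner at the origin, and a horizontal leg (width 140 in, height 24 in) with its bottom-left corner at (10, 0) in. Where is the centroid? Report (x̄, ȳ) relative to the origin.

Part | A | x̄ᵢ | ȳᵢ | A·x̄ᵢ | A·ȳᵢ
vertical leg | 700.00 | 5.00 | 35.00 | 3500.00 | 24500.00
horizontal leg | 3360.00 | 80.00 | 12.00 | 268800.00 | 40320.00
Σ | 4060.00 |  |  | 272300.00 | 64820.00
x̄ = 272300.00 / 4060.00 = 67.07 in
ȳ = 64820.00 / 4060.00 = 15.97 in

x̄ = 67.07 in, ȳ = 15.97 in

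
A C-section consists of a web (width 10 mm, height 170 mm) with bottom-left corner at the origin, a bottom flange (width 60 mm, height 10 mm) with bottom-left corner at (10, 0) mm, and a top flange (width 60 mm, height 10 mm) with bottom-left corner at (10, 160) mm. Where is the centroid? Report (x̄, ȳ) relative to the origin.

web: A = 10 × 170 = 1700.00, centroid at (5.00, 85.00).
bottom flange: A = 60 × 10 = 600.00, centroid at (40.00, 5.00).
top flange: A = 60 × 10 = 600.00, centroid at (40.00, 165.00).
ΣA = 2900.00 mm²
ΣAx̄ = (1700.00)(5.00) + (600.00)(40.00) + (600.00)(40.00) = 56500.00 mm³
ΣAȳ = (1700.00)(85.00) + (600.00)(5.00) + (600.00)(165.00) = 246500.00 mm³
x̄ = 56500.00 / 2900.00 = 19.48 mm
ȳ = 246500.00 / 2900.00 = 85.00 mm

x̄ = 19.48 mm, ȳ = 85.00 mm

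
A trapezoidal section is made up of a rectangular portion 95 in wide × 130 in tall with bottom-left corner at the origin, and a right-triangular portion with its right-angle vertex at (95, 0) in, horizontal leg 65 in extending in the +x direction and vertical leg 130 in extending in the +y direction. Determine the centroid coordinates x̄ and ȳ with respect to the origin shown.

rectangular portion: A = 95 × 130 = 12350.00, centroid at (47.50, 65.00).
triangular portion: A = ½·65·130 = 4225.00, centroid at (116.67, 43.33).
ΣA = 16575.00 in², ΣAx̄ = 1079541.67 in³, ΣAȳ = 985833.33 in³.
x̄ = 1079541.67/16575.00 = 65.13 in; ȳ = 985833.33/16575.00 = 59.48 in.

x̄ = 65.13 in, ȳ = 59.48 in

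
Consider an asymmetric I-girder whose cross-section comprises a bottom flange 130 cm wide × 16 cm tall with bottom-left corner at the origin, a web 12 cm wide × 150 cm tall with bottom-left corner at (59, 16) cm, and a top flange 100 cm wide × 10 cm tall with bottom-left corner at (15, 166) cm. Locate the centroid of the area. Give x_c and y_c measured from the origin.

x_c = 65.00 cm, y_c = 72.02 cm

bottom flange: A = 130 × 16 = 2080.00, centroid at (65.00, 8.00).
web: A = 12 × 150 = 1800.00, centroid at (65.00, 91.00).
top flange: A = 100 × 10 = 1000.00, centroid at (65.00, 171.00).
ΣA = 4880.00 cm²
ΣAx_c = (2080.00)(65.00) + (1800.00)(65.00) + (1000.00)(65.00) = 317200.00 cm³
ΣAy_c = (2080.00)(8.00) + (1800.00)(91.00) + (1000.00)(171.00) = 351440.00 cm³
x_c = 317200.00 / 4880.00 = 65.00 cm
y_c = 351440.00 / 4880.00 = 72.02 cm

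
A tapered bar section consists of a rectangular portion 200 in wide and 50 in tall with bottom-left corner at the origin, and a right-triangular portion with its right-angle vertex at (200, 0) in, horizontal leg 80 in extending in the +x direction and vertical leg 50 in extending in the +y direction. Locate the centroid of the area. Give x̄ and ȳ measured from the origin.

Part | A | x̄ᵢ | ȳᵢ | A·x̄ᵢ | A·ȳᵢ
rectangular portion | 10000.00 | 100.00 | 25.00 | 1000000.00 | 250000.00
triangular portion | 2000.00 | 226.67 | 16.67 | 453333.33 | 33333.33
Σ | 12000.00 |  |  | 1453333.33 | 283333.33
x̄ = 1453333.33 / 12000.00 = 121.11 in
ȳ = 283333.33 / 12000.00 = 23.61 in

x̄ = 121.11 in, ȳ = 23.61 in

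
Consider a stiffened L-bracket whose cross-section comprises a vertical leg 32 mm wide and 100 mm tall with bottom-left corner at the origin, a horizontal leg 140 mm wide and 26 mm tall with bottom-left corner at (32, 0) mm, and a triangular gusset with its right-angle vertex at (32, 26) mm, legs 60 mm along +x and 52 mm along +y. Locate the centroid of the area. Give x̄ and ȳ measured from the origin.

x̄ = 59.95 mm, ȳ = 32.73 mm

Part | A | x̄ᵢ | ȳᵢ | A·x̄ᵢ | A·ȳᵢ
vertical leg | 3200.00 | 16.00 | 50.00 | 51200.00 | 160000.00
horizontal leg | 3640.00 | 102.00 | 13.00 | 371280.00 | 47320.00
gusset | 1560.00 | 52.00 | 43.33 | 81120.00 | 67600.00
Σ | 8400.00 |  |  | 503600.00 | 274920.00
x̄ = 503600.00 / 8400.00 = 59.95 mm
ȳ = 274920.00 / 8400.00 = 32.73 mm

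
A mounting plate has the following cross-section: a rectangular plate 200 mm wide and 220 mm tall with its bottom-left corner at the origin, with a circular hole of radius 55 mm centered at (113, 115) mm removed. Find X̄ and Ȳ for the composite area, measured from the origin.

X̄ = 96.42 mm, Ȳ = 108.62 mm

Part | A | x̄ᵢ | ȳᵢ | A·x̄ᵢ | A·ȳᵢ
plate | 44000.00 | 100.00 | 110.00 | 4400000.00 | 4840000.00
hole | -9503.32 | 113.00 | 115.00 | -1073874.91 | -1092881.54
Σ | 34496.68 |  |  | 3326125.09 | 3747118.46
X̄ = 3326125.09 / 34496.68 = 96.42 mm
Ȳ = 3747118.46 / 34496.68 = 108.62 mm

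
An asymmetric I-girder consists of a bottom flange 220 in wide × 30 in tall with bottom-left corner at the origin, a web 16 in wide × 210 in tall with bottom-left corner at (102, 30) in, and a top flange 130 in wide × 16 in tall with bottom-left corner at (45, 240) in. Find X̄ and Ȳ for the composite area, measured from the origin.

bottom flange: A = 220 × 30 = 6600.00, centroid at (110.00, 15.00).
web: A = 16 × 210 = 3360.00, centroid at (110.00, 135.00).
top flange: A = 130 × 16 = 2080.00, centroid at (110.00, 248.00).
ΣA = 12040.00 in²
ΣAX̄ = (6600.00)(110.00) + (3360.00)(110.00) + (2080.00)(110.00) = 1324400.00 in³
ΣAȲ = (6600.00)(15.00) + (3360.00)(135.00) + (2080.00)(248.00) = 1068440.00 in³
X̄ = 1324400.00 / 12040.00 = 110.00 in
Ȳ = 1068440.00 / 12040.00 = 88.74 in

X̄ = 110.00 in, Ȳ = 88.74 in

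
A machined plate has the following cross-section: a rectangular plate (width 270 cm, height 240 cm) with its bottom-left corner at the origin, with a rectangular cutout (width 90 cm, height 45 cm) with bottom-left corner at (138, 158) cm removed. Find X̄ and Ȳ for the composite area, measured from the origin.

X̄ = 131.80 cm, Ȳ = 115.97 cm

Part | A | x̄ᵢ | ȳᵢ | A·x̄ᵢ | A·ȳᵢ
plate | 64800.00 | 135.00 | 120.00 | 8748000.00 | 7776000.00
hole | -4050.00 | 183.00 | 180.50 | -741150.00 | -731025.00
Σ | 60750.00 |  |  | 8006850.00 | 7044975.00
X̄ = 8006850.00 / 60750.00 = 131.80 cm
Ȳ = 7044975.00 / 60750.00 = 115.97 cm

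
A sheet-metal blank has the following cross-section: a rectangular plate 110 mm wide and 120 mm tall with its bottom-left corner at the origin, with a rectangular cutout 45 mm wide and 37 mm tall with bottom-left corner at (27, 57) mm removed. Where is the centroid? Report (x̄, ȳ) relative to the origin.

plate: A = 110 × 120 = 13200.00, centroid at (55.00, 60.00).
hole: A = −(45 × 37) = -1665.00, centroid at (49.50, 75.50).
ΣA = 11535.00 mm², ΣAx̄ = 643582.50 mm³, ΣAȳ = 666292.50 mm³.
x̄ = 643582.50/11535.00 = 55.79 mm; ȳ = 666292.50/11535.00 = 57.76 mm.

x̄ = 55.79 mm, ȳ = 57.76 mm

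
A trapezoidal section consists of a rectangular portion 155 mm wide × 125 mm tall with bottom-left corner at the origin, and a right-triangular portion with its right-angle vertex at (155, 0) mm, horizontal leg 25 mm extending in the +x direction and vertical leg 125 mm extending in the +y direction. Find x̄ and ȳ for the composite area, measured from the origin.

x̄ = 83.91 mm, ȳ = 60.95 mm

rectangular portion: A = 155 × 125 = 19375.00, centroid at (77.50, 62.50).
triangular portion: A = ½·25·125 = 1562.50, centroid at (163.33, 41.67).
ΣA = 20937.50 mm²
ΣAx̄ = (19375.00)(77.50) + (1562.50)(163.33) = 1756770.83 mm³
ΣAȳ = (19375.00)(62.50) + (1562.50)(41.67) = 1276041.67 mm³
x̄ = 1756770.83 / 20937.50 = 83.91 mm
ȳ = 1276041.67 / 20937.50 = 60.95 mm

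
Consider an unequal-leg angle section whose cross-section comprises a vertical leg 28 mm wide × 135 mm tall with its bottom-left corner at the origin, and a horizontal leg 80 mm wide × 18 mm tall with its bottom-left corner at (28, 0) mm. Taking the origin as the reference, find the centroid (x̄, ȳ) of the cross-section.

x̄ = 28.90 mm, ȳ = 51.36 mm

vertical leg: A = 28 × 135 = 3780.00, centroid at (14.00, 67.50).
horizontal leg: A = 80 × 18 = 1440.00, centroid at (68.00, 9.00).
ΣA = 5220.00 mm²
ΣAx̄ = (3780.00)(14.00) + (1440.00)(68.00) = 150840.00 mm³
ΣAȳ = (3780.00)(67.50) + (1440.00)(9.00) = 268110.00 mm³
x̄ = 150840.00 / 5220.00 = 28.90 mm
ȳ = 268110.00 / 5220.00 = 51.36 mm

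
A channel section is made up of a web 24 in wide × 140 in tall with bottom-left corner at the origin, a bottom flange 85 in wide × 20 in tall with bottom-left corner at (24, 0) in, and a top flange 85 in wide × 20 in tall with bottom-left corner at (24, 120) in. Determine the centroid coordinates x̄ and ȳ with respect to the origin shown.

x̄ = 39.41 in, ȳ = 70.00 in

web: A = 24 × 140 = 3360.00, centroid at (12.00, 70.00).
bottom flange: A = 85 × 20 = 1700.00, centroid at (66.50, 10.00).
top flange: A = 85 × 20 = 1700.00, centroid at (66.50, 130.00).
ΣA = 6760.00 in²
ΣAx̄ = (3360.00)(12.00) + (1700.00)(66.50) + (1700.00)(66.50) = 266420.00 in³
ΣAȳ = (3360.00)(70.00) + (1700.00)(10.00) + (1700.00)(130.00) = 473200.00 in³
x̄ = 266420.00 / 6760.00 = 39.41 in
ȳ = 473200.00 / 6760.00 = 70.00 in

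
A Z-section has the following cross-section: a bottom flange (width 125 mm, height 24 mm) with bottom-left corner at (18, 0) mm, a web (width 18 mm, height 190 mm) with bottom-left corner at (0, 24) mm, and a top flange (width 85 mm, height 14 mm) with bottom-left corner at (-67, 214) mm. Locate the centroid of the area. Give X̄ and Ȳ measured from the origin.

X̄ = 31.95 mm, Ȳ = 92.77 mm

Part | A | x̄ᵢ | ȳᵢ | A·x̄ᵢ | A·ȳᵢ
bottom flange | 3000.00 | 80.50 | 12.00 | 241500.00 | 36000.00
web | 3420.00 | 9.00 | 119.00 | 30780.00 | 406980.00
top flange | 1190.00 | -24.50 | 221.00 | -29155.00 | 262990.00
Σ | 7610.00 |  |  | 243125.00 | 705970.00
X̄ = 243125.00 / 7610.00 = 31.95 mm
Ȳ = 705970.00 / 7610.00 = 92.77 mm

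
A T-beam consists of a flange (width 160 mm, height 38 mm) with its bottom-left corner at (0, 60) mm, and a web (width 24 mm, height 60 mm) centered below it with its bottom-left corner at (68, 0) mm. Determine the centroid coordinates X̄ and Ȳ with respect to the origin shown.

web: A = 24 × 60 = 1440.00, centroid at (80.00, 30.00).
flange: A = 160 × 38 = 6080.00, centroid at (80.00, 79.00).
ΣA = 7520.00 mm², ΣAX̄ = 601600.00 mm³, ΣAȲ = 523520.00 mm³.
X̄ = 601600.00/7520.00 = 80.00 mm; Ȳ = 523520.00/7520.00 = 69.62 mm.

X̄ = 80.00 mm, Ȳ = 69.62 mm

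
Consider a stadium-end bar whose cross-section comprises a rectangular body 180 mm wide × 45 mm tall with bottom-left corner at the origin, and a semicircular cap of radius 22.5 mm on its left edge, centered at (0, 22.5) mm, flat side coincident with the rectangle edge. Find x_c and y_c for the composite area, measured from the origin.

x_c = 81.10 mm, y_c = 22.50 mm

Part | A | x̄ᵢ | ȳᵢ | A·x̄ᵢ | A·ȳᵢ
rectangular body | 8100.00 | 90.00 | 22.50 | 729000.00 | 182250.00
semicircular end | 795.22 | -9.55 | 22.50 | -7593.75 | 17892.35
Σ | 8895.22 |  |  | 721406.25 | 200142.35
x_c = 721406.25 / 8895.22 = 81.10 mm
y_c = 200142.35 / 8895.22 = 22.50 mm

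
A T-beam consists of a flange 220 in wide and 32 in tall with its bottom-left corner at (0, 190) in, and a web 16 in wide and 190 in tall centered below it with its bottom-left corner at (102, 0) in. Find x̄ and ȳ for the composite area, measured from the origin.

web: A = 16 × 190 = 3040.00, centroid at (110.00, 95.00).
flange: A = 220 × 32 = 7040.00, centroid at (110.00, 206.00).
ΣA = 10080.00 in², ΣAx̄ = 1108800.00 in³, ΣAȳ = 1739040.00 in³.
x̄ = 1108800.00/10080.00 = 110.00 in; ȳ = 1739040.00/10080.00 = 172.52 in.

x̄ = 110.00 in, ȳ = 172.52 in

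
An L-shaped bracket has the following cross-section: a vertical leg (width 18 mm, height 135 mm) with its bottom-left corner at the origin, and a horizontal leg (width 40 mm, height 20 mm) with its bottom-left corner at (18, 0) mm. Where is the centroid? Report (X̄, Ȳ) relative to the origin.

X̄ = 16.18 mm, Ȳ = 53.26 mm

vertical leg: A = 18 × 135 = 2430.00, centroid at (9.00, 67.50).
horizontal leg: A = 40 × 20 = 800.00, centroid at (38.00, 10.00).
ΣA = 3230.00 mm², ΣAX̄ = 52270.00 mm³, ΣAȲ = 172025.00 mm³.
X̄ = 52270.00/3230.00 = 16.18 mm; Ȳ = 172025.00/3230.00 = 53.26 mm.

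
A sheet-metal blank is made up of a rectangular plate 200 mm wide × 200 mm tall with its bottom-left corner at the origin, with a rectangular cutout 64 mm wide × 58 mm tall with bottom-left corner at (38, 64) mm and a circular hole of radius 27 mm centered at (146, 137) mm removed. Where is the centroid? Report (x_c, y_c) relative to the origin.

x_c = 100.18 mm, y_c = 98.27 mm

plate: A = 200 × 200 = 40000.00, centroid at (100.00, 100.00).
hole 1: A = −(64 × 58) = -3712.00, centroid at (70.00, 93.00).
hole 2: A = −π·27² = -2290.22, centroid at (146.00, 137.00).
ΣA = 33997.78 mm²
ΣAx_c = (40000.00)(100.00) + (-3712.00)(70.00) + (-2290.22)(146.00) = 3405787.73 mm³
ΣAy_c = (40000.00)(100.00) + (-3712.00)(93.00) + (-2290.22)(137.00) = 3341023.72 mm³
x_c = 3405787.73 / 33997.78 = 100.18 mm
y_c = 3341023.72 / 33997.78 = 98.27 mm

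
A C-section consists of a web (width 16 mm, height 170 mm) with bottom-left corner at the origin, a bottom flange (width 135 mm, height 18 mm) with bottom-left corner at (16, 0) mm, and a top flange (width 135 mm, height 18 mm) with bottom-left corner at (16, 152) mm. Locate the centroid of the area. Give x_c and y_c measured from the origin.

x_c = 56.41 mm, y_c = 85.00 mm

web: A = 16 × 170 = 2720.00, centroid at (8.00, 85.00).
bottom flange: A = 135 × 18 = 2430.00, centroid at (83.50, 9.00).
top flange: A = 135 × 18 = 2430.00, centroid at (83.50, 161.00).
ΣA = 7580.00 mm², ΣAx_c = 427570.00 mm³, ΣAy_c = 644300.00 mm³.
x_c = 427570.00/7580.00 = 56.41 mm; y_c = 644300.00/7580.00 = 85.00 mm.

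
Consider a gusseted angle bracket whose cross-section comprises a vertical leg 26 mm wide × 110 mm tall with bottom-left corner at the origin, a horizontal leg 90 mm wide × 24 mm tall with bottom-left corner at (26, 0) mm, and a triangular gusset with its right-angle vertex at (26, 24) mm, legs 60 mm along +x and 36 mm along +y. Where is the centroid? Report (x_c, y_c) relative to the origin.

vertical leg: A = 26 × 110 = 2860.00, centroid at (13.00, 55.00).
horizontal leg: A = 90 × 24 = 2160.00, centroid at (71.00, 12.00).
gusset: A = ½·60·36 = 1080.00, centroid at (46.00, 36.00).
ΣA = 6100.00 mm²
ΣAx_c = (2860.00)(13.00) + (2160.00)(71.00) + (1080.00)(46.00) = 240220.00 mm³
ΣAy_c = (2860.00)(55.00) + (2160.00)(12.00) + (1080.00)(36.00) = 222100.00 mm³
x_c = 240220.00 / 6100.00 = 39.38 mm
y_c = 222100.00 / 6100.00 = 36.41 mm

x_c = 39.38 mm, y_c = 36.41 mm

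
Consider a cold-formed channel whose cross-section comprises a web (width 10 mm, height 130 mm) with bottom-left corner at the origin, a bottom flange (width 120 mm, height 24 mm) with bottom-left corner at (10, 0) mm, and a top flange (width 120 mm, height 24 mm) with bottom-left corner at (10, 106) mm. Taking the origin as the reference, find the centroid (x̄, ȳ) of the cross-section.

x̄ = 58.03 mm, ȳ = 65.00 mm

web: A = 10 × 130 = 1300.00, centroid at (5.00, 65.00).
bottom flange: A = 120 × 24 = 2880.00, centroid at (70.00, 12.00).
top flange: A = 120 × 24 = 2880.00, centroid at (70.00, 118.00).
ΣA = 7060.00 mm²
ΣAx̄ = (1300.00)(5.00) + (2880.00)(70.00) + (2880.00)(70.00) = 409700.00 mm³
ΣAȳ = (1300.00)(65.00) + (2880.00)(12.00) + (2880.00)(118.00) = 458900.00 mm³
x̄ = 409700.00 / 7060.00 = 58.03 mm
ȳ = 458900.00 / 7060.00 = 65.00 mm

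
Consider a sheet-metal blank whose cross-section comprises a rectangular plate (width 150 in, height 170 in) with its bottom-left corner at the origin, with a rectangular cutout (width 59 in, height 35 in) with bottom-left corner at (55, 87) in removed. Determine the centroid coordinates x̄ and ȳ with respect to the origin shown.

Part | A | x̄ᵢ | ȳᵢ | A·x̄ᵢ | A·ȳᵢ
plate | 25500.00 | 75.00 | 85.00 | 1912500.00 | 2167500.00
hole | -2065.00 | 84.50 | 104.50 | -174492.50 | -215792.50
Σ | 23435.00 |  |  | 1738007.50 | 1951707.50
x̄ = 1738007.50 / 23435.00 = 74.16 in
ȳ = 1951707.50 / 23435.00 = 83.28 in

x̄ = 74.16 in, ȳ = 83.28 in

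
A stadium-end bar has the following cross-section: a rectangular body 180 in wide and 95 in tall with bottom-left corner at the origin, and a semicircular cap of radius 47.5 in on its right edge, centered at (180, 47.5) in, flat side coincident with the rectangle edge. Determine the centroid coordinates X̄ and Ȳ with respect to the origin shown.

Part | A | x̄ᵢ | ȳᵢ | A·x̄ᵢ | A·ȳᵢ
rectangular body | 17100.00 | 90.00 | 47.50 | 1539000.00 | 812250.00
semicircular end | 3544.11 | 200.16 | 47.50 | 709387.57 | 168345.19
Σ | 20644.11 |  |  | 2248387.57 | 980595.19
X̄ = 2248387.57 / 20644.11 = 108.91 in
Ȳ = 980595.19 / 20644.11 = 47.50 in

X̄ = 108.91 in, Ȳ = 47.50 in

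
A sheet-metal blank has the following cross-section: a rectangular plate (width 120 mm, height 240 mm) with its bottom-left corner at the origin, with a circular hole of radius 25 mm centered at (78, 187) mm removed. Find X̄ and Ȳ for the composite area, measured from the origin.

X̄ = 58.68 mm, Ȳ = 115.10 mm

plate: A = 120 × 240 = 28800.00, centroid at (60.00, 120.00).
hole: A = −π·25² = -1963.50, centroid at (78.00, 187.00).
ΣA = 26836.50 mm², ΣAX̄ = 1574847.36 mm³, ΣAȲ = 3088826.36 mm³.
X̄ = 1574847.36/26836.50 = 58.68 mm; Ȳ = 3088826.36/26836.50 = 115.10 mm.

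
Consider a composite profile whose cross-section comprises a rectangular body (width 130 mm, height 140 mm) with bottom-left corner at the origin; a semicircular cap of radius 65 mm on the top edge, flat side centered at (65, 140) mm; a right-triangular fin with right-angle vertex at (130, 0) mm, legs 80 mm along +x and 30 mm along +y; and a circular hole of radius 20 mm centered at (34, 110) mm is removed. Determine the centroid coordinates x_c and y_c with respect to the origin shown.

x_c = 71.01 mm, y_c = 91.20 mm

Part | A | x̄ᵢ | ȳᵢ | A·x̄ᵢ | A·ȳᵢ
rectangular body | 18200.00 | 65.00 | 70.00 | 1183000.00 | 1274000.00
semicircular top | 6636.61 | 65.00 | 167.59 | 431379.94 | 1112209.36
triangular fin | 1200.00 | 156.67 | 10.00 | 188000.00 | 12000.00
hole | -1256.64 | 34.00 | 110.00 | -42725.66 | -138230.08
Σ | 24779.98 |  |  | 1759654.28 | 2259979.28
x_c = 1759654.28 / 24779.98 = 71.01 mm
y_c = 2259979.28 / 24779.98 = 91.20 mm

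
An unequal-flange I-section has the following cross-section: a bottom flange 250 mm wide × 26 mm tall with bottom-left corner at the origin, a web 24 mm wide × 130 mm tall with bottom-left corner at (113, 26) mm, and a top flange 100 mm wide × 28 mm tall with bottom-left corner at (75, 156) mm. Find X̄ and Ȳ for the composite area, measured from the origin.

bottom flange: A = 250 × 26 = 6500.00, centroid at (125.00, 13.00).
web: A = 24 × 130 = 3120.00, centroid at (125.00, 91.00).
top flange: A = 100 × 28 = 2800.00, centroid at (125.00, 170.00).
ΣA = 12420.00 mm², ΣAX̄ = 1552500.00 mm³, ΣAȲ = 844420.00 mm³.
X̄ = 1552500.00/12420.00 = 125.00 mm; Ȳ = 844420.00/12420.00 = 67.99 mm.

X̄ = 125.00 mm, Ȳ = 67.99 mm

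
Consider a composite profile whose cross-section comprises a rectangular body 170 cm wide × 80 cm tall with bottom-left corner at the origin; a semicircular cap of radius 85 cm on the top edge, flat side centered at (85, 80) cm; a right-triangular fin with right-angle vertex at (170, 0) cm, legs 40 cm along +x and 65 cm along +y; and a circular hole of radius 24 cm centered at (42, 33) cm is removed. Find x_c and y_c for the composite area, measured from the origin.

Part | A | x̄ᵢ | ȳᵢ | A·x̄ᵢ | A·ȳᵢ
rectangular body | 13600.00 | 85.00 | 40.00 | 1156000.00 | 544000.00
semicircular top | 11349.00 | 85.00 | 116.08 | 964665.29 | 1317336.94
triangular fin | 1300.00 | 183.33 | 21.67 | 238333.33 | 28166.67
hole | -1809.56 | 42.00 | 33.00 | -76001.41 | -59715.39
Σ | 24439.45 |  |  | 2282997.22 | 1829788.22
x_c = 2282997.22 / 24439.45 = 93.41 cm
y_c = 1829788.22 / 24439.45 = 74.87 cm

x_c = 93.41 cm, y_c = 74.87 cm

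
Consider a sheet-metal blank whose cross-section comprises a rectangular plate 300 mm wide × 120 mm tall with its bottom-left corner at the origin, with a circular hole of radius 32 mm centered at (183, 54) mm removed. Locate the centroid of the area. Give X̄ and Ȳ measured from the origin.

X̄ = 146.76 mm, Ȳ = 60.59 mm

Part | A | x̄ᵢ | ȳᵢ | A·x̄ᵢ | A·ȳᵢ
plate | 36000.00 | 150.00 | 60.00 | 5400000.00 | 2160000.00
hole | -3216.99 | 183.00 | 54.00 | -588709.33 | -173717.51
Σ | 32783.01 |  |  | 4811290.67 | 1986282.49
X̄ = 4811290.67 / 32783.01 = 146.76 mm
Ȳ = 1986282.49 / 32783.01 = 60.59 mm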